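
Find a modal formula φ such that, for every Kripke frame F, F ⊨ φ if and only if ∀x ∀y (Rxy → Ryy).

□(□q → q)

A defining formula is □(□q → q) (the T□ axiom).
Suppose □(□q→q) is valid. Take Rxy and set V(q)={w : Ryw}. Then at y, □q holds; since □(□q→q) at x, □q→q at y, so q at y, i.e. Ryy.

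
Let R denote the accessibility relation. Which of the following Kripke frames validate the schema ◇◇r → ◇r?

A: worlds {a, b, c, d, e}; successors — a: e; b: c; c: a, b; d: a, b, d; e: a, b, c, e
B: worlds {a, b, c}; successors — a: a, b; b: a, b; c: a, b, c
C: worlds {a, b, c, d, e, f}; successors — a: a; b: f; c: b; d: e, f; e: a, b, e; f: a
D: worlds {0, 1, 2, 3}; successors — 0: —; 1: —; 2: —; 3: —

B, D

This is the axiom for transitivity; its first-order frame correspondent is ∀x ∀y ∀z (Rxy ∧ Ryz → Rxz).
A: fails — Rbc and Rcb but not Rbb.
B: condition met.
C: fails — Reb and Rbf but not Ref.
D: condition met.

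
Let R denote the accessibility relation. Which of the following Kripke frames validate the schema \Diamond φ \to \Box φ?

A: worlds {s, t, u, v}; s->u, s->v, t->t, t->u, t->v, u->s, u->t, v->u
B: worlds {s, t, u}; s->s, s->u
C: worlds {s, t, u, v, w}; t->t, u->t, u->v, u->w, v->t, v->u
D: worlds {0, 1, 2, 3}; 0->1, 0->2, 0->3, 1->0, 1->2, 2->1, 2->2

none

This is the axiom for partial functionality; its first-order frame correspondent is \forall x \forall y \forall z (Rxy \wedge Rxz \to y = z).
A: fails — s sees both u and v.
B: fails — s sees both s and u.
C: fails — u sees both t and v.
D: fails — 0 sees both 1 and 2.
Valid on no frame.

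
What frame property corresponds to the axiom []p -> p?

Reflexivity

This schema is the T axiom.
Its frame correspondent is reflexivity — forall x Rxx.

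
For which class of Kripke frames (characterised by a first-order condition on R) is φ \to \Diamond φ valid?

reflexivity

This is frame-equivalent to □φ → φ (substitute ¬φ for φ and contrapose).
Suppose □φ→φ is valid. At any x set V(φ)={w : Rxw}. Then □φ holds at x, so φ holds at x, i.e. Rxx.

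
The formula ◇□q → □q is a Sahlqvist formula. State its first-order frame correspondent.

Equivalently (dual form): ◇q → □◇q.
Suppose ◇q→□◇q is valid. Take Rxy, Rxz and set V(q)={y}. Then ◇q at x, so □◇q at x, so ◇q at z, so some w with Rzw has q; w=y, i.e. Rzy. By symmetry of the argument, Ryz.

The Euclidean property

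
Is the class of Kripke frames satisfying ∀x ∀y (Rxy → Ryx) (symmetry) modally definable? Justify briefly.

Definable; p → □◇p defines it

The condition is symmetry. A defining modal formula is p → □◇p.
Suppose p→□◇p is valid. Take Rxy and set V(p)={x}. Then p at x, so □◇p at x, so ◇p at y, so some z with Ryz has p; z=x, i.e. Ryx.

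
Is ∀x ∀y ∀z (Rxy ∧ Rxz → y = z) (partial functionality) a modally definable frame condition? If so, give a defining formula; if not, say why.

This is a Sahlqvist condition; the CD axiom ◇p → □p defines it.

Yes — defined by ◇p → □p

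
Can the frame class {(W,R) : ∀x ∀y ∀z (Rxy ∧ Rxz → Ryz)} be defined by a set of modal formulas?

Yes: it is the Euclidean property, defined by the 5 schema ◇p → □◇p.
Suppose ◇p→□◇p is valid. Take Rxy, Rxz and set V(p)={y}. Then ◇p at x, so □◇p at x, so ◇p at z, so some w with Rzw has p; w=y, i.e. Rzy. By symmetry of the argument, Ryz.

Yes, by ◇p → □◇p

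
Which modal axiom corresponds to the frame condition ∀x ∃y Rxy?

□ψ → ◇ψ

A defining formula is □ψ → ◇ψ (the D axiom).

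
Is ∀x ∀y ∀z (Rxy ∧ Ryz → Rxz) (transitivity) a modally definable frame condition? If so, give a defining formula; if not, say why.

Definable; □r → □□r defines it

Yes: it is transitivity, defined by the 4 schema □r → □□r.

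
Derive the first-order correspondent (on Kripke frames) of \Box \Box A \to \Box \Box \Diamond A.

\forall x \forall z (x R^2 z \to \exists w (x R^2 w \wedge zRw))

This is a Sahlqvist (Geach-type) schema ◇^0□^2A → □^2◇^1A.
Minimal-valuation argument: fix x; take any y with xR^0y and any z with xR^2z. Set V(A) to the set of worlds R-reachable from y in exactly 2 steps. Then □^2A holds at y, so the antecedent holds at x; validity forces ◇^1A at z, giving a w with zR^1w and yR^2w.
First-order correspondent: \forall x \forall z (x R^2 z \to \exists w (x R^2 w \wedge zRw)).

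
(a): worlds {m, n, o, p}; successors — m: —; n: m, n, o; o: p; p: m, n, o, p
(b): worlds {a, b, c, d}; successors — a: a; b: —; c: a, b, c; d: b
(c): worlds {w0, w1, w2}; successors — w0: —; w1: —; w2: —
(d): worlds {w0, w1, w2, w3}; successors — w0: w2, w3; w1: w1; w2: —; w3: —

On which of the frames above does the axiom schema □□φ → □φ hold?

This is the axiom for density; its first-order frame correspondent is ∀x ∀y (Rxy → ∃z (Rxz ∧ Rzy)).
(a): holds.
(b): fails — Rdb but no z with Rdz and Rzb.
(c): holds.
(d): fails — Rw0w2 but no z with Rw0z and Rzw2.

(a), (c)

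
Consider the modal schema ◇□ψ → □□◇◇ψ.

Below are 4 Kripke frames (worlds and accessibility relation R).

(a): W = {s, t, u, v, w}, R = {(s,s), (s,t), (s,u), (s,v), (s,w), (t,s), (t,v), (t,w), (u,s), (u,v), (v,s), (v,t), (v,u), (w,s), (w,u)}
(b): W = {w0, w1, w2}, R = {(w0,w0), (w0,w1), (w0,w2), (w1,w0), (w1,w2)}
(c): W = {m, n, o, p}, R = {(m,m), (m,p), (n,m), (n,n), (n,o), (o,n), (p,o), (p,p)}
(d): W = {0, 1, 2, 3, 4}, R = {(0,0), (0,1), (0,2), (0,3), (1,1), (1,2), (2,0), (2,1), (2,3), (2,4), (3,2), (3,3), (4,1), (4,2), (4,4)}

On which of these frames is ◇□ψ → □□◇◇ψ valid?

The schema corresponds to a generalized confluence (Geach) condition: ∀x ∀y ∀z ((xRy ∧ xR²z) → ∃w (yRw ∧ zR²w)).
(a): holds.
(b): fails — w0Rw0, w0R²w2 but no w with w0Rw and w2R²w.
(c): fails — nRo, nR²m but no w with oRw and mR²w.
(d): holds.

(a), (d)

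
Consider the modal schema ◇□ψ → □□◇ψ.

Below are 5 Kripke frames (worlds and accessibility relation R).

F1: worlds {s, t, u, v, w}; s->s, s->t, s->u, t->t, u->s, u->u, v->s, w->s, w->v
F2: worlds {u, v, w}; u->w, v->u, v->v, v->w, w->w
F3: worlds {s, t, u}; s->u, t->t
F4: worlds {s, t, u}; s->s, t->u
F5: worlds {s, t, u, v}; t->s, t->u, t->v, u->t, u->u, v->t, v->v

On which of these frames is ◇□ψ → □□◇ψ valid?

This is the axiom for a generalized confluence (Geach) condition; its first-order frame correspondent is ∀x ∀y ∀z ((xRy ∧ xR²z) → ∃w (yRw ∧ zRw)).
F1: fails — sRt, sR²u but no w* with tRw* and uRw*.
F2: holds.
F3: holds.
F4: holds.
F5: fails — tRs, tR²t but no w with sRw and tRw.

F2, F3, F4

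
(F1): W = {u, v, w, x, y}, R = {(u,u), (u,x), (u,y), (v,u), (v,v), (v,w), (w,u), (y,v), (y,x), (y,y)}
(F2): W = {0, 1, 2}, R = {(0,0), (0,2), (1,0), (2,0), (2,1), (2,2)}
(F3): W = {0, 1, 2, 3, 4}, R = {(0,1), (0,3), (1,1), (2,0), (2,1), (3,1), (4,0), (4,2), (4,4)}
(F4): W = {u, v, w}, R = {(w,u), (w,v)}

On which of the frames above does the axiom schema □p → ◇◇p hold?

The schema corresponds to a generalized confluence (Geach) condition: ∀x ∃w (xRw ∧ xR²w).
(F1): fails — at x but no t with xRt and xR²t.
(F2): condition met.
(F3): condition met.
(F4): fails — at u but no t with uRt and uR²t.
Valid on: (F2), (F3).

(F2), (F3)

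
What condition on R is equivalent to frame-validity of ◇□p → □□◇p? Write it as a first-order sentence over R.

∀x ∀y ∀z ((xRy ∧ xR²z) → ∃w (yRw ∧ zRw))

This is a Sahlqvist (Geach-type) schema ◇^1□^1p → □^2◇^1p.
Minimal-valuation argument: fix x; take any y with xR^1y and any z with xR^2z. Set V(p) to the set of worlds R-reachable from y in exactly 1 step. Then □^1p holds at y, so the antecedent holds at x; validity forces ◇^1p at z, giving a w with zR^1w and yR^1w.
First-order correspondent: ∀x ∀y ∀z ((xRy ∧ xR²z) → ∃w (yRw ∧ zRw)).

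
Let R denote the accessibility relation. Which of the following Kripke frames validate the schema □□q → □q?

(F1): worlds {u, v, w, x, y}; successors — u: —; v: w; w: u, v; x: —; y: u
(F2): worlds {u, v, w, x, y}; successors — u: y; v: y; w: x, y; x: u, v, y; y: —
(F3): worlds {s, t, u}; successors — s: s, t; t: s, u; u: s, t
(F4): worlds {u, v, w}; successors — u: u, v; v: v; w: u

This is the axiom for density; its first-order frame correspondent is ∀x ∀y (Rxy → ∃z (Rxz ∧ Rzy)).
(F1): fails — Ryu but no z with Ryz and Rzu.
(F2): fails — Rwx but no z with Rwz and Rzx.
(F3): fails — Rtu but no z with Rtz and Rzu.
(F4): condition met.
Valid on: (F4).

(F4)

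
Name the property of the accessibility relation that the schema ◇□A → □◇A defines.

Convergence

Suppose ◇□A→□◇A is valid. Take Rxy, Rxz and set V(A)={w : Ryw}. Then □A at y so ◇□A at x, so □◇A at x, so ◇A at z, giving w with Rzw and Ryw.
The converse is a direct semantic check.
Frame condition: ∀x ∀y ∀z (Rxy ∧ Rxz → ∃w (Ryw ∧ Rzw)).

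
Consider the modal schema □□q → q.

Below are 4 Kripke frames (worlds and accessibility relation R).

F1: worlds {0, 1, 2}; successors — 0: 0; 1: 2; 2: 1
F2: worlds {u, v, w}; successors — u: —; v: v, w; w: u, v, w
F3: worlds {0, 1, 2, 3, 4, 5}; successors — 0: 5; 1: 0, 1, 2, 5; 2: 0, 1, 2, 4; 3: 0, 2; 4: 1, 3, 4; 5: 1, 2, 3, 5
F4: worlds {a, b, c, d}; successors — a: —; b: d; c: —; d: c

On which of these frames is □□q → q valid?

The schema corresponds to a generalized confluence (Geach) condition: ∀x ∃w (xR²w ∧ x = w).
F1: condition met.
F2: fails — at u but no t with uR²t and u=t.
F3: fails — at 0 but no w with 0R²w and 0=w.
F4: fails — at a but no w with aR²w and a=w.
Valid on: F1.

F1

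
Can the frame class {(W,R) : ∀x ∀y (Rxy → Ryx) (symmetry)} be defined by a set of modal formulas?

Yes, by q → □◇q

This is a Sahlqvist condition; the B axiom q → □◇q defines it.
Suppose q→□◇q is valid. Take Rxy and set V(q)={x}. Then q at x, so □◇q at x, so ◇q at y, so some z with Ryz has q; z=x, i.e. Ryx.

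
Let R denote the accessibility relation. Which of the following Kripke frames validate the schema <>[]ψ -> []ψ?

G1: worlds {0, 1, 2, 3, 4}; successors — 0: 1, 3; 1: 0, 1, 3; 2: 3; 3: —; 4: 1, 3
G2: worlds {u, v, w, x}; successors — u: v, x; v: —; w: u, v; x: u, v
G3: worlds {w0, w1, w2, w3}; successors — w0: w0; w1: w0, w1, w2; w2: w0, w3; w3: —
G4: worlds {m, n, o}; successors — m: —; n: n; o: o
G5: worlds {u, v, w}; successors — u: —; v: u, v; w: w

Frame correspondent (Sahlqvist): forall x forall y forall z (Rxy & Rxz -> Ryz) — i.e. the Euclidean property.
G1: fails — R03 and R01 but not R31.
G2: fails — Ruv and Ruv but not Rvv.
G3: fails — Rw1w2 and Rw1w2 but not Rw2w2.
G4: condition met.
G5: fails — Rvu and Rvu but not Ruu.

G4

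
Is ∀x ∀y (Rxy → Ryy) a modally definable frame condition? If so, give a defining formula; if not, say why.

The condition is shift-reflexivity. A defining modal formula is □(□q → q).

Yes — defined by □(□q → q)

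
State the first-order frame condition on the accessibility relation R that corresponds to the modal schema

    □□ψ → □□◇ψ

This is a Sahlqvist (Geach-type) schema ◇^0□^2ψ → □^2◇^1ψ.
Minimal-valuation argument: fix x; take any y with xR^0y and any z with xR^2z. Set V(ψ) to the set of worlds R-reachable from y in exactly 2 steps. Then □^2ψ holds at y, so the antecedent holds at x; validity forces ◇^1ψ at z, giving a w with zR^1w and yR^2w.
First-order correspondent: ∀x ∀z (xR²z → ∃w (xR²w ∧ zRw)).

∀x ∀z (xR²z → ∃w (xR²w ∧ zRw))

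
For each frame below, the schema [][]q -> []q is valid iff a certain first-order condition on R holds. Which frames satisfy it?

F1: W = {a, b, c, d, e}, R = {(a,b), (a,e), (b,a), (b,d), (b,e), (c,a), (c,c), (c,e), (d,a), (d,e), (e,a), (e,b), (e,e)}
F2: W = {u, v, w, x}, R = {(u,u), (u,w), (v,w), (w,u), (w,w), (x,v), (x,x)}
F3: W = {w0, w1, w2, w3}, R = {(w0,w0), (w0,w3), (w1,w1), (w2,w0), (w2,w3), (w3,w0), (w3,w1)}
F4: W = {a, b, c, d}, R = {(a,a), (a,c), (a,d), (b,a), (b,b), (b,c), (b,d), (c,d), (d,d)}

F2, F3, F4

The schema corresponds to density: forall x forall y (Rxy -> exists z (Rxz & Rzy)).
F1: fails — Rbd but no z with Rbz and Rzd.
F2: condition met.
F3: condition met.
F4: condition met.
Valid on: F2, F3, F4.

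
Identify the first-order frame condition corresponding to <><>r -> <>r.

Transitivity

This schema is equivalent to the 4 axiom □r → □□r.
It corresponds to transitivity: forall x forall y forall z (Rxy & Ryz -> Rxz).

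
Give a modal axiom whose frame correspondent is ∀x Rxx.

A defining formula is □p → p (the T axiom).
Suppose □p→p is valid. At any x set V(p)={w : Rxw}. Then □p holds at x, so p holds at x, i.e. Rxx.

□p → p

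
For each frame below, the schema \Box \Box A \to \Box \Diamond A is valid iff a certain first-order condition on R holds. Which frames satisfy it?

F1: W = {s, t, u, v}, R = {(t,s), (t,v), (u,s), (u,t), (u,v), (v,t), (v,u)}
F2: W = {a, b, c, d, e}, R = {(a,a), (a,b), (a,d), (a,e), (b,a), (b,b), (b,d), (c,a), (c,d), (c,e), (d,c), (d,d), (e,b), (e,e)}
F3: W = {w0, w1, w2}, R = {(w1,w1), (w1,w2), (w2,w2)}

F2, F3

This is the axiom for a generalized confluence (Geach) condition; its first-order frame correspondent is \forall x \forall z (xRz \to \exists w (x R^2 w \wedge zRw)).
F1: fails — tRs but no w with tR²w and sRw.
F2: ✓.
F3: ✓.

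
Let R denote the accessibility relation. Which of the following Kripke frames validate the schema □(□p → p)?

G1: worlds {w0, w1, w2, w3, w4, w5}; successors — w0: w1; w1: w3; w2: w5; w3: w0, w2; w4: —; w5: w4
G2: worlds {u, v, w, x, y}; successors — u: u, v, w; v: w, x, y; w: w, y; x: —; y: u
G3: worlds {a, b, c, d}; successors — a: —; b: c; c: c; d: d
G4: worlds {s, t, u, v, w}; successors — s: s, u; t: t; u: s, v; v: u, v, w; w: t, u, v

G3

This is the axiom for shift-reflexivity; its first-order frame correspondent is ∀x ∀y (Rxy → Ryy).
G1: fails — Rw3w2 but not Rw2w2.
G2: fails — Ruv but not Rvv.
G3: satisfies the condition.
G4: fails — Rwu but not Ruu.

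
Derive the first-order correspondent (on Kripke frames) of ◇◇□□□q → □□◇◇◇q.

∀x ∀y ∀z ((xR²y ∧ xR²z) → ∃w (yR³w ∧ zR³w))

This is a Sahlqvist (Geach-type) schema ◇^2□^3q → □^2◇^3q.
Minimal-valuation argument: fix x; take any y with xR^2y and any z with xR^2z. Set V(q) to the set of worlds R-reachable from y in exactly 3 steps. Then □^3q holds at y, so the antecedent holds at x; validity forces ◇^3q at z, giving a w with zR^3w and yR^3w.
First-order correspondent: ∀x ∀y ∀z ((xR²y ∧ xR²z) → ∃w (yR³w ∧ zR³w)).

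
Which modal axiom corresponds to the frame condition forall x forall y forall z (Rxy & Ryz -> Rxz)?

□r → □□r

A defining formula is □r → □□r (the 4 axiom).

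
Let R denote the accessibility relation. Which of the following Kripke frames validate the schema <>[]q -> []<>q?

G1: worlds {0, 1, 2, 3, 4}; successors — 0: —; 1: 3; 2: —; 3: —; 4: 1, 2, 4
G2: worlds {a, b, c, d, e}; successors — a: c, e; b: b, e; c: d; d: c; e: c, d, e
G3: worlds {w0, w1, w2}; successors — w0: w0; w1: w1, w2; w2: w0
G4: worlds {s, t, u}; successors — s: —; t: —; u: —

The schema corresponds to convergence: forall x forall y forall z (Rxy & Rxz -> exists w (Ryw & Rzw)).
G1: fails — R13 and R13 but 3 and 3 have no common successor.
G2: fails — Rec and Red but c and d have no common successor.
G3: fails — Rw1w2 and Rw1w1 but w2 and w1 have no common successor.
G4: holds.

G4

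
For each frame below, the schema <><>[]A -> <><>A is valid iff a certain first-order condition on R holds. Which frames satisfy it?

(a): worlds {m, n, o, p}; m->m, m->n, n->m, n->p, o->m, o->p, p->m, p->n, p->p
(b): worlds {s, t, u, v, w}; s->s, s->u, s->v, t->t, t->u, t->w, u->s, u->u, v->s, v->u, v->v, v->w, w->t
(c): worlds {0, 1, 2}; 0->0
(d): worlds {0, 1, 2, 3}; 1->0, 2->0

The schema corresponds to a generalized confluence (Geach) condition: forall x forall y (x R^2 y -> exists w (yRw & x R^2 w)).
(a): ✓.
(b): fails — sR²w but no w* with wRw* and sR²w*.
(c): ✓.
(d): ✓.
Valid on: (a), (c), (d).

(a), (c), (d)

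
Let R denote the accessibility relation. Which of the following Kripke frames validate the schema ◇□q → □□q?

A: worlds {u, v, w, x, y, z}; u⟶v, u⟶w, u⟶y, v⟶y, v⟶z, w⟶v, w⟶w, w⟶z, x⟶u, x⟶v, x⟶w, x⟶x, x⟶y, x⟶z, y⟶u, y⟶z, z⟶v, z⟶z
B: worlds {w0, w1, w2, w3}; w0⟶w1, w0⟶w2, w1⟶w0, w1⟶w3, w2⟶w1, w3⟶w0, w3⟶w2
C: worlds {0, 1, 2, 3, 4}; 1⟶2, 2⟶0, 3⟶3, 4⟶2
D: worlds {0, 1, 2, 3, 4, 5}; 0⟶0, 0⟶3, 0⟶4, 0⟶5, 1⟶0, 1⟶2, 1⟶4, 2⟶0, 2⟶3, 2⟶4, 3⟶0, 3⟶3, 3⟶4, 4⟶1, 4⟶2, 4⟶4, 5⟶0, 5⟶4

Frame correspondent (Sahlqvist): ∀x ∀y ∀z ((xRy ∧ xR²z) → ∃w (yRw ∧ z = w)) — i.e. a generalized confluence (Geach) condition.
A: fails — uRv, uR²u but no t with vRt and u=t.
B: fails — w0Rw1, w0R²w1 but no w with w1Rw and w1=w.
C: condition met.
D: fails — 0R0, 0R²1 but no w with 0Rw and 1=w.
Valid on: C.

C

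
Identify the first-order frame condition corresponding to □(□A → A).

Shift-reflexivity

Suppose □(□A→A) is valid. Take Rxy and set V(A)={w : Ryw}. Then at y, □A holds; since □(□A→A) at x, □A→A at y, so A at y, i.e. Ryy.
Conversely, on a frame with shift-reflexivity the schema holds at every world under every valuation.
So the correspondent is shift-reflexivity.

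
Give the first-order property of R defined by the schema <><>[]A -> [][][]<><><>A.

This is a Sahlqvist (Geach-type) schema ◇^2□^1A → □^3◇^3A.
Minimal-valuation argument: fix x; take any y with xR^2y and any z with xR^3z. Set V(A) to the set of worlds R-reachable from y in exactly 1 step. Then □^1A holds at y, so the antecedent holds at x; validity forces ◇^3A at z, giving a w with zR^3w and yR^1w.
First-order correspondent: forall x forall y forall z ((x R^2 y & x R^3 z) -> exists w (yRw & z R^3 w)).

forall x forall y forall z ((x R^2 y & x R^3 z) -> exists w (yRw & z R^3 w))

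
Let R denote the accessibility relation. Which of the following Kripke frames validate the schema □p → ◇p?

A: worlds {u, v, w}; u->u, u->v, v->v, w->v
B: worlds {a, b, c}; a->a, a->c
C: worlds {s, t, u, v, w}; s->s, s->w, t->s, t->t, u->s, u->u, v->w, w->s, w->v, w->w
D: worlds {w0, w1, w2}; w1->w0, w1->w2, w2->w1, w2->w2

The schema corresponds to seriality: ∀x ∃y Rxy.
A: condition met.
B: fails — world b has no successor.
C: condition met.
D: fails — world w0 has no successor.

A, C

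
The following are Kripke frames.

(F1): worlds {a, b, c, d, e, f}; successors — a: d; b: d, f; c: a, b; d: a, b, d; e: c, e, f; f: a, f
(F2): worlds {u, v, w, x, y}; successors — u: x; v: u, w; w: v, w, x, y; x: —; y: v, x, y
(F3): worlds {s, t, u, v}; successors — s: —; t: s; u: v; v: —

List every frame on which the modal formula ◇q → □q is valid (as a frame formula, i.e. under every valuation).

The schema corresponds to partial functionality: ∀x ∀y ∀z (Rxy ∧ Rxz → y = z).
(F1): fails — b sees both d and f.
(F2): fails — v sees both u and w.
(F3): holds.
Valid on: (F3).

(F3)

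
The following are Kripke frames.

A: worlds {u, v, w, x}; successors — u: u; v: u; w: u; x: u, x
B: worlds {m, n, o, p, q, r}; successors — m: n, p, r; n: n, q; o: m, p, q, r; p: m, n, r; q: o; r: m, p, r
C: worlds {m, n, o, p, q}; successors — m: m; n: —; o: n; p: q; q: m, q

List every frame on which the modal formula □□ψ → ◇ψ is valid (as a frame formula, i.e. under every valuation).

This is the axiom for a generalized confluence (Geach) condition; its first-order frame correspondent is ∀x ∃w (xR²w ∧ xRw).
A: ✓.
B: fails — at q but no w with qR²w and qRw.
C: fails — at n but no w with nR²w and nRw.

A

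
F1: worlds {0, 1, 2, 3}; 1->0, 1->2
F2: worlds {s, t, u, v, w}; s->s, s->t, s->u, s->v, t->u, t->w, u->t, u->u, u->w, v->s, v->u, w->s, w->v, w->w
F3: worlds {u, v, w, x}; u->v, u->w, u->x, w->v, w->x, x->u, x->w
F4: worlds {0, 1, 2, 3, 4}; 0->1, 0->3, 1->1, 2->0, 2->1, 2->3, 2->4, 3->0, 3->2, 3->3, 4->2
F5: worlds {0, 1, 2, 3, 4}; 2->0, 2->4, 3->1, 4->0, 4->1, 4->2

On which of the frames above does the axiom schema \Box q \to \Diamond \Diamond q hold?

This is the axiom for a generalized confluence (Geach) condition; its first-order frame correspondent is \forall x \exists w (xRw \wedge x R^2 w).
F1: fails — at 0 but no w with 0Rw and 0R²w.
F2: condition met.
F3: fails — at v but no t with vRt and vR²t.
F4: fails — at 4 but no w with 4Rw and 4R²w.
F5: fails — at 0 but no w with 0Rw and 0R²w.
Valid on: F2.

F2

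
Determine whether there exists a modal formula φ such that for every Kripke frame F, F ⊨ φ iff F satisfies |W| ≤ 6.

No — not modally definable

If a class were modally definable it would be closed under disjoint unions (Goldblatt–Thomason).
Any modal formula valid on each of 7 disjoint one-world frames is valid on their disjoint union (validity is preserved under disjoint unions). Each one-world frame has |W|=1≤6, but the union has |W|=7.
Hence having at most 6 worlds is not modally definable.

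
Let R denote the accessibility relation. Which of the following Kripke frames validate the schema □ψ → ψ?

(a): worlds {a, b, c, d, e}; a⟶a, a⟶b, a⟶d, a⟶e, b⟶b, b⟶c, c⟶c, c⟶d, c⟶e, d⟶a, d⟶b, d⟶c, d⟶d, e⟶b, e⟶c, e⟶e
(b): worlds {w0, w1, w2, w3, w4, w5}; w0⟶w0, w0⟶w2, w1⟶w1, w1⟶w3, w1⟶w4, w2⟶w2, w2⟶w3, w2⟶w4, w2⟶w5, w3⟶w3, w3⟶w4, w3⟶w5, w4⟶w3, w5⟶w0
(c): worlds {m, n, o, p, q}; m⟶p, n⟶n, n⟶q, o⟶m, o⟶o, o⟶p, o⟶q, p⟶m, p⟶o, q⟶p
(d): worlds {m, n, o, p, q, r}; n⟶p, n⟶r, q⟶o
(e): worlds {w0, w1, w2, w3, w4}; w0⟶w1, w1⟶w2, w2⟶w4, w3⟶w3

Frame correspondent (Sahlqvist): ∀x Rxx — i.e. reflexivity.
(a): ✓.
(b): fails — world w4 does not see itself.
(c): fails — world m does not see itself.
(d): fails — world m does not see itself.
(e): fails — world w0 does not see itself.

(a)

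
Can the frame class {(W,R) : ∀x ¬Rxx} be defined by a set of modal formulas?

Modal frame validity is preserved under surjective bounded morphisms.
The 3-cycle (worlds w0,w1,w2 with w0→w1→w2→w0) is irreflexive, and the map sending every world to a single reflexive point • is a surjective bounded morphism (forth: every edge maps to (•,•); back: every world has a successor). So any modal formula valid on the 3-cycle is also valid on the reflexive point, which is not irreflexive.
So no modal formula (or set of formulas) defines exactly the irreflexive frames.

Not modally definable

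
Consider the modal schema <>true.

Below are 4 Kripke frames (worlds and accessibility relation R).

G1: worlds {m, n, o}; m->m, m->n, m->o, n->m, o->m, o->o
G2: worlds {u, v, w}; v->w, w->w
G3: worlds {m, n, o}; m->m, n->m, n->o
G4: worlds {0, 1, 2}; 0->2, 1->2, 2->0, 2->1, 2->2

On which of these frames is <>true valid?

Frame correspondent (Sahlqvist): forall x exists y Rxy — i.e. seriality.
G1: ✓.
G2: fails — world u has no successor.
G3: fails — world o has no successor.
G4: ✓.
Valid on: G1, G4.

G1, G4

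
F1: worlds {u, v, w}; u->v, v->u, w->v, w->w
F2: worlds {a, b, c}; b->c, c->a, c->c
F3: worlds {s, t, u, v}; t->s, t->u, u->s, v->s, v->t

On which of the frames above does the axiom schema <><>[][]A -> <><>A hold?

F1

The schema corresponds to a generalized confluence (Geach) condition: forall x forall y (x R^2 y -> exists w (y R^2 w & x R^2 w)).
F1: satisfies the condition.
F2: fails — bR²a but no w with aR²w and bR²w.
F3: fails — tR²s but no w with sR²w and tR²w.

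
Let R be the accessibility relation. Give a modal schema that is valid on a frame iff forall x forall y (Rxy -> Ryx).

ψ → □◇ψ

A defining formula is ψ → □◇ψ (the B axiom).
Suppose ψ→□◇ψ is valid. Take Rxy and set V(ψ)={x}. Then ψ at x, so □◇ψ at x, so ◇ψ at y, so some z with Ryz has ψ; z=x, i.e. Ryx.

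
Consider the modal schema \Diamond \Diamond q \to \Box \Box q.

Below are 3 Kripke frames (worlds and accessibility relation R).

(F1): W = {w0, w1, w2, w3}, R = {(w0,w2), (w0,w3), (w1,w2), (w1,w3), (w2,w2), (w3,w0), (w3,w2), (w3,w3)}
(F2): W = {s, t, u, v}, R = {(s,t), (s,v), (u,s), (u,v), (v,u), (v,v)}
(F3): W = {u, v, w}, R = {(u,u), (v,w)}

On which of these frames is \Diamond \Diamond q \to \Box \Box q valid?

Frame correspondent (Sahlqvist): \forall x \forall y \forall z ((x R^2 y \wedge x R^2 z) \to \exists w (y = w \wedge z = w)) — i.e. a generalized confluence (Geach) condition.
(F1): fails — w0R²w0, w0R²w2 but w0 ≠ w2.
(F2): fails — sR²u, sR²v but u ≠ v.
(F3): ✓.

(F3)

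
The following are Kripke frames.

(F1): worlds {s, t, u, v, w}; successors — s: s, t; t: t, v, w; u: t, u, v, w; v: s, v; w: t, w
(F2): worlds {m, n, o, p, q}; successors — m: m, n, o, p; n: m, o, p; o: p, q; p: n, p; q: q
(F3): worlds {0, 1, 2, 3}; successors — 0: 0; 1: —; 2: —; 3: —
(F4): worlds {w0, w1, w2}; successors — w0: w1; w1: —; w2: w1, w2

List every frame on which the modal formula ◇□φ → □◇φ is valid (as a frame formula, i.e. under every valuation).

(F3)

The schema corresponds to convergence: ∀x ∀y ∀z (Rxy ∧ Rxz → ∃w (Ryw ∧ Rzw)).
(F1): fails — Rtv and Rtw but v and w have no common successor.
(F2): fails — Rop and Roq but p and q have no common successor.
(F3): holds.
(F4): fails — Rw0w1 and Rw0w1 but w1 and w1 have no common successor.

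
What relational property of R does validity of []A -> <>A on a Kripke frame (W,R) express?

This is the D axiom.
It corresponds to seriality: forall x exists y Rxy.

seriality: forall x exists y Rxy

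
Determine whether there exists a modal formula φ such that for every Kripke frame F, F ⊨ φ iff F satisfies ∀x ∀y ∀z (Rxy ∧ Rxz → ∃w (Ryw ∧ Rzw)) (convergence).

Yes, by ◇□p → □◇p

The condition is convergence. A defining modal formula is ◇□p → □◇p.
Suppose ◇□p→□◇p is valid. Take Rxy, Rxz and set V(p)={w : Ryw}. Then □p at y so ◇□p at x, so □◇p at x, so ◇p at z, giving w with Rzw and Ryw.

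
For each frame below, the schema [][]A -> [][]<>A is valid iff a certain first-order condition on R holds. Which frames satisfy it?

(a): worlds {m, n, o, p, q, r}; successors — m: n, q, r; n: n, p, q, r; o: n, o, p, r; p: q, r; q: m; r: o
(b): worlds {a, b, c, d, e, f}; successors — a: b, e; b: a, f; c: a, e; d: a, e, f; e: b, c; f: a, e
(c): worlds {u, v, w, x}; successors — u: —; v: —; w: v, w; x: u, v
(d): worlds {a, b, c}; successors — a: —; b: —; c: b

(d)

The schema corresponds to a generalized confluence (Geach) condition: forall x forall z (x R^2 z -> exists w (x R^2 w & zRw)).
(a): fails — oR²q but no w with oR²w and qRw.
(b): fails — cR²b but no w with cR²w and bRw.
(c): fails — wR²v but no t with wR²t and vRt.
(d): condition met.
Valid on: (d).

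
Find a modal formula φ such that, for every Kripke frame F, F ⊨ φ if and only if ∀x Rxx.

□p → p

This is reflexivity; the standard corresponding axiom is T: □p → p.
Suppose □p→p is valid. At any x set V(p)={w : Rxw}. Then □p holds at x, so p holds at x, i.e. Rxx.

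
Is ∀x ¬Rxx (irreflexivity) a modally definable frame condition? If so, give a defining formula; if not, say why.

Not definable by any modal formula

If a class were modally definable it would be closed under surjective bounded morphisms (Goldblatt–Thomason).
The 3-cycle (worlds s,t,u with s→t→u→s) is irreflexive, and the map sending every world to a single reflexive point • is a surjective bounded morphism (forth: every edge maps to (•,•); back: every world has a successor). So any modal formula valid on the 3-cycle is also valid on the reflexive point, which is not irreflexive.
So no modal formula (or set of formulas) defines exactly the irreflexive frames.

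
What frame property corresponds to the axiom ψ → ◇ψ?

Replacing ψ by ¬ψ and contraposing gives the equivalent schema □ψ → ψ.
Suppose □ψ→ψ is valid. At any x set V(ψ)={w : Rxw}. Then □ψ holds at x, so ψ holds at x, i.e. Rxx.

Reflexivity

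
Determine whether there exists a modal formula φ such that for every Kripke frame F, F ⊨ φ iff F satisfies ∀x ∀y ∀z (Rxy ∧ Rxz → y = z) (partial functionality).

Yes — defined by ◇p → □p

The condition is partial functionality. A defining modal formula is ◇p → □p.
Suppose ◇p→□p is valid. Take Rxy, Rxz and set V(p)={y}. Then ◇p at x, so □p at x, so p at z, i.e. z=y.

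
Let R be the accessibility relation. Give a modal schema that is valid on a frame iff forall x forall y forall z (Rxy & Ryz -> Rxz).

□ψ → □□ψ

A defining formula is □ψ → □□ψ (the 4 axiom).
Suppose □ψ→□□ψ is valid. Take Rxy, Ryz and set V(ψ)={w : Rxw}. Then □ψ at x, so □□ψ at x, so □ψ at y, so ψ at z, i.e. Rxz.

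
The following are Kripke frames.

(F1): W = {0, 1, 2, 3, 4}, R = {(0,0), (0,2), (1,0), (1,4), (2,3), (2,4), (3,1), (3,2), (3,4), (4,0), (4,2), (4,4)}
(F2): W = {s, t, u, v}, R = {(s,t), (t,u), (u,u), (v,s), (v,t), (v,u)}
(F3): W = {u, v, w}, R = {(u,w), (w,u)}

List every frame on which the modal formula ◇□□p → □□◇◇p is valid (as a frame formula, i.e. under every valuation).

(F1), (F2)

This is the axiom for a generalized confluence (Geach) condition; its first-order frame correspondent is ∀x ∀y ∀z ((xRy ∧ xR²z) → ∃w (yR²w ∧ zR²w)).
(F1): condition met.
(F2): condition met.
(F3): fails — uRw, uR²u but no t with wR²t and uR²t.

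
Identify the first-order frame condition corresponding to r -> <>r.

This is frame-equivalent to □r → r (substitute ¬r for r and contrapose).
Suppose □r→r is valid. At any x set V(r)={w : Rxw}. Then □r holds at x, so r holds at x, i.e. Rxx.

reflexivity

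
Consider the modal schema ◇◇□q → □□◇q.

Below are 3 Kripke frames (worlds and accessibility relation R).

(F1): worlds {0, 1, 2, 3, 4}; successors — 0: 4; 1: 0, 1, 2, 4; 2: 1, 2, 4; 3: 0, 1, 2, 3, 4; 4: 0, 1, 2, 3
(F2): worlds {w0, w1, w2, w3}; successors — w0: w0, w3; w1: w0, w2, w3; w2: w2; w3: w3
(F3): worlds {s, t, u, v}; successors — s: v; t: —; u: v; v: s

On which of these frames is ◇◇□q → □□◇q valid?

(F3)

The schema corresponds to a generalized confluence (Geach) condition: ∀x ∀y ∀z ((xR²y ∧ xR²z) → ∃w (yRw ∧ zRw)).
(F1): fails — 1R²0, 1R²4 but no w with 0Rw and 4Rw.
(F2): fails — w1R²w0, w1R²w2 but no w with w0Rw and w2Rw.
(F3): ✓.
Valid on: (F3).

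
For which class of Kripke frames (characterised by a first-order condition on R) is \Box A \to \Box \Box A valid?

transitivity: \forall x \forall y \forall z (Rxy \wedge Ryz \to Rxz)

Suppose □A→□□A is valid. Take Rxy, Ryz and set V(A)={w : Rxw}. Then □A at x, so □□A at x, so □A at y, so A at z, i.e. Rxz.
Conversely, on a frame with transitivity the schema holds at every world under every valuation.
Frame condition: \forall x \forall y \forall z (Rxy \wedge Ryz \to Rxz).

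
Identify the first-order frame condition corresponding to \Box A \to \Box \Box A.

This is the 4 axiom.
Its frame correspondent is transitivity — \forall x \forall y \forall z (Rxy \wedge Ryz \to Rxz).

Transitivity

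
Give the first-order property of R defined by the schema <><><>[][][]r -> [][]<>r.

forall x forall y forall z ((x R^3 y & x R^2 z) -> exists w (y R^3 w & zRw))

This is a Sahlqvist (Geach-type) schema ◇^3□^3r → □^2◇^1r.
Minimal-valuation argument: fix x; take any y with xR^3y and any z with xR^2z. Set V(r) to the set of worlds R-reachable from y in exactly 3 steps. Then □^3r holds at y, so the antecedent holds at x; validity forces ◇^1r at z, giving a w with zR^1w and yR^3w.
First-order correspondent: forall x forall y forall z ((x R^3 y & x R^2 z) -> exists w (y R^3 w & zRw)).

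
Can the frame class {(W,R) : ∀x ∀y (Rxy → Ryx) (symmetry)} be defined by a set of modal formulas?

The condition is symmetry. A defining modal formula is p → □◇p.
Suppose p→□◇p is valid. Take Rxy and set V(p)={x}. Then p at x, so □◇p at x, so ◇p at y, so some z with Ryz has p; z=x, i.e. Ryx.

Definable; p → □◇p defines it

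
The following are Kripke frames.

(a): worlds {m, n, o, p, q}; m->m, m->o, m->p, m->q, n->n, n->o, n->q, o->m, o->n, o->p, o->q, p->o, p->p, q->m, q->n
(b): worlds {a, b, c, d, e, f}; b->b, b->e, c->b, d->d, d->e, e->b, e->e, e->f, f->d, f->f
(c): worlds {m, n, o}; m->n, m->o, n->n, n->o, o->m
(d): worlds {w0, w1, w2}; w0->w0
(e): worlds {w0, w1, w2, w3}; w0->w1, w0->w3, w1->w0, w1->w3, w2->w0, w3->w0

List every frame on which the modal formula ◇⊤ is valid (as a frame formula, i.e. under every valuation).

(a), (c), (e)

The schema corresponds to seriality: ∀x ∃y Rxy.
(a): satisfies the condition.
(b): fails — world a has no successor.
(c): satisfies the condition.
(d): fails — world w1 has no successor.
(e): satisfies the condition.
Valid on: (a), (c), (e).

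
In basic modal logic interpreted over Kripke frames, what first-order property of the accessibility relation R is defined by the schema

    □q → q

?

reflexivity

Suppose □q→q is valid. At any x set V(q)={w : Rxw}. Then □q holds at x, so q holds at x, i.e. Rxx.
The converse is a direct semantic check.
So the correspondent is reflexivity.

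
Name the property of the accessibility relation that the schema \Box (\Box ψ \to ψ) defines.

Suppose □(□ψ→ψ) is valid. Take Rxy and set V(ψ)={w : Ryw}. Then at y, □ψ holds; since □(□ψ→ψ) at x, □ψ→ψ at y, so ψ at y, i.e. Ryy.
Conversely, any frame satisfying \forall x \forall y (Rxy \to Ryy) validates the schema.
Frame condition: \forall x \forall y (Rxy \to Ryy).

Shift-reflexivity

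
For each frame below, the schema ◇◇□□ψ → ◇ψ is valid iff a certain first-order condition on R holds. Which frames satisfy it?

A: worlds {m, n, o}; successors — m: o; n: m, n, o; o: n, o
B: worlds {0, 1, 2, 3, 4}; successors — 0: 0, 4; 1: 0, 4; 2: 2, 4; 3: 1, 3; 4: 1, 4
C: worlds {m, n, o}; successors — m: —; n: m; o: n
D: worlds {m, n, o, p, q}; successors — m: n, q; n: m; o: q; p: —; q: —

A, B

The schema corresponds to a generalized confluence (Geach) condition: ∀x ∀y (xR²y → ∃w (yR²w ∧ xRw)).
A: holds.
B: holds.
C: fails — oR²m but no w with mR²w and oRw.
D: fails — mR²m but no w with mR²w and mRw.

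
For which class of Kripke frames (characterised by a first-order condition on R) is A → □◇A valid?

Suppose A→□◇A is valid. Take Rxy and set V(A)={x}. Then A at x, so □◇A at x, so ◇A at y, so some z with Ryz has A; z=x, i.e. Ryx.

Symmetry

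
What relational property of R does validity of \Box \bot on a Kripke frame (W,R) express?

emptiness of R

□⊥ is valid iff no world has any successor (otherwise □⊥ fails at any world with one).
Conversely, any frame satisfying \forall x \forall y \neg Rxy validates the schema.
So the correspondent is emptiness of R.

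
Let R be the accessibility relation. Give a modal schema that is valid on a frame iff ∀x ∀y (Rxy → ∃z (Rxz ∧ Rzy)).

□□q → □q

This is density; the standard corresponding axiom is C4: □□q → □q.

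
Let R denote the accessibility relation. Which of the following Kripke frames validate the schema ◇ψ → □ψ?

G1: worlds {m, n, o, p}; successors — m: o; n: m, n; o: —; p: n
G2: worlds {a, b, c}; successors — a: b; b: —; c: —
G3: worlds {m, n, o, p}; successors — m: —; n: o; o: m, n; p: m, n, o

Frame correspondent (Sahlqvist): ∀x ∀y ∀z (Rxy ∧ Rxz → y = z) — i.e. partial functionality.
G1: fails — n sees both m and n.
G2: condition met.
G3: fails — o sees both m and n.

G2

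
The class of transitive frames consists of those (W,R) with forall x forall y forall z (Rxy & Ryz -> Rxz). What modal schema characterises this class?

This is transitivity; the standard corresponding axiom is 4: □s → □□s.
Suppose □s→□□s is valid. Take Rxy, Ryz and set V(s)={w : Rxw}. Then □s at x, so □□s at x, so □s at y, so s at z, i.e. Rxz.

□s → □□s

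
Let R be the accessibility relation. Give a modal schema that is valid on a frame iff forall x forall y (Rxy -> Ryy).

□(□s → s)

This is shift-reflexivity; the standard corresponding axiom is T□: □(□s → s).
Suppose □(□s→s) is valid. Take Rxy and set V(s)={w : Ryw}. Then at y, □s holds; since □(□s→s) at x, □s→s at y, so s at y, i.e. Ryy.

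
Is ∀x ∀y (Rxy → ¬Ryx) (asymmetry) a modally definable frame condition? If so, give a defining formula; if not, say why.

If a class were modally definable it would be closed under surjective bounded morphisms (Goldblatt–Thomason).
The 5-cycle (worlds s,t,u,v,w with s→t→u→v→w→s) is asymmetric. Mapping every world to a single reflexive point • is a surjective bounded morphism, and the reflexive point is not asymmetric (R•• but asymmetry requires ¬R••).
So the class is not modally definable.

No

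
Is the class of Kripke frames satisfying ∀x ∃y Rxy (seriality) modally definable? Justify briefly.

Yes: it is seriality, defined by the D schema □r → ◇r.
Suppose □r→◇r is valid. At any x set V(r)=W. Then □r at x, so ◇r at x, so x has a successor.

Yes — defined by □r → ◇r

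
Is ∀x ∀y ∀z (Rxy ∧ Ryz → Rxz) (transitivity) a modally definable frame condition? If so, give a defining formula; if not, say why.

Yes — defined by □q → □□q

Yes: it is transitivity, defined by the 4 schema □q → □□q.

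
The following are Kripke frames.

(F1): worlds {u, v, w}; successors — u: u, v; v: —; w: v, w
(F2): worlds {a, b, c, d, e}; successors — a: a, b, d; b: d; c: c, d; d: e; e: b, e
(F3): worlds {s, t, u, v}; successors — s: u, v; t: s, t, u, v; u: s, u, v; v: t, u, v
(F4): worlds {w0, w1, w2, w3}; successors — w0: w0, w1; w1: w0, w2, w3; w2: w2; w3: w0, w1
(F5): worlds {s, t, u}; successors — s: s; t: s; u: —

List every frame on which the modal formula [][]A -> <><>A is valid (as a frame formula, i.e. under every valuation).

(F2), (F3), (F4)

This is the axiom for a generalized confluence (Geach) condition; its first-order frame correspondent is forall x exists w (x R^2 w & x R^2 w).
(F1): fails — at v but no t with vR²t and vR²t.
(F2): ✓.
(F3): ✓.
(F4): ✓.
(F5): fails — at u but no w with uR²w and uR²w.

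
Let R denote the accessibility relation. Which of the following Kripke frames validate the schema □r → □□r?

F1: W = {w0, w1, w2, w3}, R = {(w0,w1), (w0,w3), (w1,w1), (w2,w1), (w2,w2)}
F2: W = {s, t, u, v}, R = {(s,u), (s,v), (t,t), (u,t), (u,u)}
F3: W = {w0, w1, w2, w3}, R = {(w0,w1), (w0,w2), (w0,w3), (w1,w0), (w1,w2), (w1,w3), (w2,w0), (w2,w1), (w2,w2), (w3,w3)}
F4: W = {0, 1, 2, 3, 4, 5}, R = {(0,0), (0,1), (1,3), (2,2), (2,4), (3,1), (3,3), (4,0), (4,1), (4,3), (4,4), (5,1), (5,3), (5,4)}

The schema corresponds to transitivity: ∀x ∀y ∀z (Rxy ∧ Ryz → Rxz).
F1: ✓.
F2: fails — Rsu and Rut but not Rst.
F3: fails — Rw1w2 and Rw2w1 but not Rw1w1.
F4: fails — R01 and R13 but not R03.

F1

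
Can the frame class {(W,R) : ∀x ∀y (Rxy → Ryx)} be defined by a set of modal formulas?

This is a Sahlqvist condition; the B axiom p → □◇p defines it.
Suppose p→□◇p is valid. Take Rxy and set V(p)={x}. Then p at x, so □◇p at x, so ◇p at y, so some z with Ryz has p; z=x, i.e. Ryx.

Yes, by p → □◇p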